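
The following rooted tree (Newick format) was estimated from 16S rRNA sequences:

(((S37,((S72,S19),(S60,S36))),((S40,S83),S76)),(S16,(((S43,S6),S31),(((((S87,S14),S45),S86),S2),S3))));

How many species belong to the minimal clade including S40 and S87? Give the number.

18

The MRCA of S40 and S87 is the root, so the clade is the entire tree.
That clade contains 18 terminal taxa: S14, S16, S19, S2, S3, S31, S36, S37, S40, S43, S45, S6, S60, S72, S76, S83, S86, S87.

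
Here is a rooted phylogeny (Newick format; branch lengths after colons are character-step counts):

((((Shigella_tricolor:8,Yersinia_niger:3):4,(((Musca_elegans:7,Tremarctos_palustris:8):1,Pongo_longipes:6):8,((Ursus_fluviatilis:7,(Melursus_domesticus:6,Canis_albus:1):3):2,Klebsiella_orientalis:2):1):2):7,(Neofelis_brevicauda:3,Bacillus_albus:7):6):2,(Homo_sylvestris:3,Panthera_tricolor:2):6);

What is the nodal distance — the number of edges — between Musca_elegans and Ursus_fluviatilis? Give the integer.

The MRCA of Musca_elegans and Ursus_fluviatilis is the node subtending (((Musca_elegans,Tremarctos_palustris),Pongo_longipes),((Ursus_fluviatilis,(Melursus_domesticus,Canis_albus)),Klebsiella_orientalis)).
From Musca_elegans up to that node: 3 branches. From Ursus_fluviatilis up to the same node: 3 branches. Total: 3 + 3 = 6.

6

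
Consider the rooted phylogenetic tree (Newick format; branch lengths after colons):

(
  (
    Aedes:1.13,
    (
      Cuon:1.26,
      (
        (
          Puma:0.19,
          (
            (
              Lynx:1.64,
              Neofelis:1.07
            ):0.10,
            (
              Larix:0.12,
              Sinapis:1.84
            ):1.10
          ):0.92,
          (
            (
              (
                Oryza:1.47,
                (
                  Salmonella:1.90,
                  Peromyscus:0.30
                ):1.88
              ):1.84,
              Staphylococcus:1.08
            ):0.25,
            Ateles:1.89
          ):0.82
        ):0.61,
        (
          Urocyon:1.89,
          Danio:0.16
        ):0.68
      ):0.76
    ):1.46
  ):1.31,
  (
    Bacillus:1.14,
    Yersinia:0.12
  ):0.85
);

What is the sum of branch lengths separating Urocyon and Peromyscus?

8.27

The path runs Urocyon → … → MRCA → … → Peromyscus; the MRCA is the node subtending ((Puma,((Lynx,Neofelis),(Larix,Sinapis)),(((Oryza,(Salmonella,Peromyscus)),Staphylococcus),Ateles)),(Urocyon,Danio)).
Branch lengths along that path: 1.89 + 0.68 + 0.61 + 0.82 + 0.25 + 1.84 + 1.88 + 0.30 = 8.27.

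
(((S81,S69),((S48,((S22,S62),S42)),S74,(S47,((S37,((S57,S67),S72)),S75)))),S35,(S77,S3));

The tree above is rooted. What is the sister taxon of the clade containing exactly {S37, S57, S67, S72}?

The clade containing exactly {S37, S57, S67, S72} attaches to the tree at the node subtending ((S37,((S57,S67),S72)),S75).
The other lineage descending from that same node — the sister group — is the single tip S75.

S75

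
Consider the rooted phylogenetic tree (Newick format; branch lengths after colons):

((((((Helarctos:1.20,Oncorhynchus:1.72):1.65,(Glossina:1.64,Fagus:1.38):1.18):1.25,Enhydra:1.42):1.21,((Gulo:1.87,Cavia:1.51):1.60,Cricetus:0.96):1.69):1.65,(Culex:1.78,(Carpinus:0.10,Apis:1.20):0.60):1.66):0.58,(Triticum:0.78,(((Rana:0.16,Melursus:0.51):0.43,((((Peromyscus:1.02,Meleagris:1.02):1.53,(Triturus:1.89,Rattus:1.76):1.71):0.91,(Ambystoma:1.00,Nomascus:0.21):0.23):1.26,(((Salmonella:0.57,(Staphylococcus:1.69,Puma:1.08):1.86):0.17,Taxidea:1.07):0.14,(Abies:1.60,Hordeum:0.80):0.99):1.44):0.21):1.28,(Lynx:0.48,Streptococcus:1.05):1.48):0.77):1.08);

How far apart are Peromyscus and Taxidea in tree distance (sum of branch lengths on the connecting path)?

The path runs Peromyscus → … → MRCA → … → Taxidea; the MRCA is the node subtending ((((Peromyscus,Meleagris),(Triturus,Rattus)),(Ambystoma,Nomascus)),(((Salmonella,(Staphylococcus,Puma)),Taxidea),(Abies,Hordeum))).
Branch lengths along that path: 1.02 + 1.53 + 0.91 + 1.26 + 1.44 + 0.14 + 1.07 = 7.37.

7.37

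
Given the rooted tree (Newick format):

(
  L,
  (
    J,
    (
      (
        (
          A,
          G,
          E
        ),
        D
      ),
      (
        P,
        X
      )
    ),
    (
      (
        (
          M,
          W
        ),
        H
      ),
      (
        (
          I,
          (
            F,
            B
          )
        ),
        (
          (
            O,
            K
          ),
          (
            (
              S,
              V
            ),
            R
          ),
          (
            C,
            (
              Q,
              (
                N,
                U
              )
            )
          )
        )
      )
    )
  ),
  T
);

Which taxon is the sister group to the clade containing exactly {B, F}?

I

The clade containing exactly {B, F} attaches to the tree at the node subtending (I,(F,B)).
The other lineage descending from that same node — the sister group — is the single tip I.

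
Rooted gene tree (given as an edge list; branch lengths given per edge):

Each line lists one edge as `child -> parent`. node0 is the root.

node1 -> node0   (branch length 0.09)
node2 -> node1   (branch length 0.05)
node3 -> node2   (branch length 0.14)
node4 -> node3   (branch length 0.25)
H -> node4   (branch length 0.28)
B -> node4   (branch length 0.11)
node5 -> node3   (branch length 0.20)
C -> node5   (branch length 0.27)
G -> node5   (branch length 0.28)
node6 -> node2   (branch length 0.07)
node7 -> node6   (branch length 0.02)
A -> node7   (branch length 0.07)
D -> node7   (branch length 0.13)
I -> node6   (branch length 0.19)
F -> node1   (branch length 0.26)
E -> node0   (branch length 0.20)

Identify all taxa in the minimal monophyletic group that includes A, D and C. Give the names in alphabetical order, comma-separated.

A, B, C, D, G, H, I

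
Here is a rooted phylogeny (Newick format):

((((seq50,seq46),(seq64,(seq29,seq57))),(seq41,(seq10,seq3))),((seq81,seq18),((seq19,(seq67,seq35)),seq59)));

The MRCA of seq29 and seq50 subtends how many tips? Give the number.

The MRCA of seq29 and seq50 is the node subtending ((seq50,seq46),(seq64,(seq29,seq57))).
That clade contains 5 terminal taxa: seq29, seq46, seq50, seq57, seq64.

5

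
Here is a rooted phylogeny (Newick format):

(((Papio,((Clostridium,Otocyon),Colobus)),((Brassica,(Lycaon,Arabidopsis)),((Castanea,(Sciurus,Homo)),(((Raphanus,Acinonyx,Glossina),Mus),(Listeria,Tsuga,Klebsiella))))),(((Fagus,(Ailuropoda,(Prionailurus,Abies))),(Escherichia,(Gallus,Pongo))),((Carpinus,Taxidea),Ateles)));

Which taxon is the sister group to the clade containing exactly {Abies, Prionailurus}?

Ailuropoda

The clade containing exactly {Abies, Prionailurus} attaches to the tree at the node subtending (Ailuropoda,(Prionailurus,Abies)).
The other lineage descending from that same node — the sister group — is the single tip Ailuropoda.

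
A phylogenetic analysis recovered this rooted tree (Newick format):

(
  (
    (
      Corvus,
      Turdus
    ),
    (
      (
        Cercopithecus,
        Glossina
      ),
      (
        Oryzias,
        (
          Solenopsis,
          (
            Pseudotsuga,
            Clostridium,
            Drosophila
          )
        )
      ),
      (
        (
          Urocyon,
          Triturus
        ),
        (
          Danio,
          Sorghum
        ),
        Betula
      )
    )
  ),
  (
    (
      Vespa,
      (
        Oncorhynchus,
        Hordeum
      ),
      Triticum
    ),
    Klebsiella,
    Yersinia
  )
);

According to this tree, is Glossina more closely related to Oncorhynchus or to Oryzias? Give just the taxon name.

The MRCA of Glossina and Oryzias subtends ((Cercopithecus,Glossina),(Oryzias,(Solenopsis,(Pseudotsuga,Clostridium,Drosophila))),((Urocyon,Triturus),(Danio,Sorghum),Betula)) (12 taxa).
The MRCA of Glossina and Oncorhynchus is the root, subtending the entire tree (20 taxa).
The first is nested inside the second, so Glossina shares a more recent common ancestor with Oryzias.

Oryzias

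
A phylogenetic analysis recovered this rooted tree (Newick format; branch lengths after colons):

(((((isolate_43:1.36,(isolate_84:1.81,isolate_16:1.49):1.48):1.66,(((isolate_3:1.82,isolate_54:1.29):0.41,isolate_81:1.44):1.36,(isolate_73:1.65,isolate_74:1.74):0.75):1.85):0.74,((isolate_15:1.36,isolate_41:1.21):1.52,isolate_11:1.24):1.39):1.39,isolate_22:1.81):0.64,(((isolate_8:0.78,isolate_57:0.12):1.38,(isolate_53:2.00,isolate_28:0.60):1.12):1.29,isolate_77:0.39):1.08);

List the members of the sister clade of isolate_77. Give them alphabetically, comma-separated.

isolate_28, isolate_53, isolate_57, isolate_8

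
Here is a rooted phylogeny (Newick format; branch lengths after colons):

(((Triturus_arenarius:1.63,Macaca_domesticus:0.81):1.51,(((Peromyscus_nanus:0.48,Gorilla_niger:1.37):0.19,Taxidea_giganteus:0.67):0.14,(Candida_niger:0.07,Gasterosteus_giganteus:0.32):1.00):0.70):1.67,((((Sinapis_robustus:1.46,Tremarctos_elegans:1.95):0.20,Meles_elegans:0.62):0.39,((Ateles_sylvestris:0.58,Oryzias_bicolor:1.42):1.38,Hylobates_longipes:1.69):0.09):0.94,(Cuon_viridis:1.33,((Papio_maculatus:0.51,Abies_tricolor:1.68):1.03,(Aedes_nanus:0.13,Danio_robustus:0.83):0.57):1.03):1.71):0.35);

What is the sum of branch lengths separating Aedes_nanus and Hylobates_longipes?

The path runs Aedes_nanus → … → MRCA → … → Hylobates_longipes; the MRCA is the node subtending ((((Sinapis_robustus,Tremarctos_elegans),Meles_elegans),((Ateles_sylvestris,Oryzias_bicolor),Hylobates_longipes)),(Cuon_viridis,((Papio_maculatus,Abies_tricolor),(Aedes_nanus,Danio_robustus)))).
Branch lengths along that path: 0.13 + 0.57 + 1.03 + 1.71 + 0.94 + 0.09 + 1.69 = 6.16.

6.16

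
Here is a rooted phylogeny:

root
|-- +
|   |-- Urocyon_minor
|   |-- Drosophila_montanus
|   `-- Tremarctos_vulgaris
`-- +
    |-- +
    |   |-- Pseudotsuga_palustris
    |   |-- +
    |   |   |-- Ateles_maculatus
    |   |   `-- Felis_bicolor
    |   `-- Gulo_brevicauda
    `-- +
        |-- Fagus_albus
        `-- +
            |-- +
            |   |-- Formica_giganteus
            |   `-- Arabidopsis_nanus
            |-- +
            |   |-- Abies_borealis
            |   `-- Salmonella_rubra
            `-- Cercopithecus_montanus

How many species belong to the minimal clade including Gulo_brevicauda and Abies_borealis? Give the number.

The MRCA of Gulo_brevicauda and Abies_borealis is the node subtending ((Pseudotsuga_palustris,(Ateles_maculatus,Felis_bicolor),Gulo_brevicauda),(Fagus_albus,((Formica_giganteus,Arabidopsis_nanus),(Abies_borealis,Salmonella_rubra),Cercopithecus_montanus))).
That clade contains 10 terminal taxa: Abies_borealis, Arabidopsis_nanus, Ateles_maculatus, Cercopithecus_montanus, Fagus_albus, Felis_bicolor, Formica_giganteus, Gulo_brevicauda, Pseudotsuga_palustris, Salmonella_rubra.

10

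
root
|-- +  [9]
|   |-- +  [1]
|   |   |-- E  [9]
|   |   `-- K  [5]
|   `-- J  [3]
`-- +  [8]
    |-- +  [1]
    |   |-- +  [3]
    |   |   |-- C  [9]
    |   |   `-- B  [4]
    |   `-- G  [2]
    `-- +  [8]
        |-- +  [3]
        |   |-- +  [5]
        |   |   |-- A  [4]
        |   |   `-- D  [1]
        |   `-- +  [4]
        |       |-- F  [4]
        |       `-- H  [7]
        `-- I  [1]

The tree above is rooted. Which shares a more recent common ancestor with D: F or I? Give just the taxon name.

F

The MRCA of D and F subtends ((A,D),(F,H)) (4 taxa).
The MRCA of D and I subtends (((A,D),(F,H)),I) (5 taxa).
The first is nested inside the second, so D shares a more recent common ancestor with F.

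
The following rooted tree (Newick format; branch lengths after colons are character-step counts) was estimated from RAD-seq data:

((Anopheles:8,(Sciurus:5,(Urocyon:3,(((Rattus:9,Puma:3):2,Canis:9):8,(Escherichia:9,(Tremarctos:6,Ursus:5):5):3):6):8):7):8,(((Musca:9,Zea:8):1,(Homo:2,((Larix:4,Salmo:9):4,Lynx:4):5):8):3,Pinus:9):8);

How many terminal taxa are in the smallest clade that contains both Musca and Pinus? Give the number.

The MRCA of Musca and Pinus is the node subtending (((Musca,Zea),(Homo,((Larix,Salmo),Lynx))),Pinus).
That clade contains 7 terminal taxa: Homo, Larix, Lynx, Musca, Pinus, Salmo, Zea.

7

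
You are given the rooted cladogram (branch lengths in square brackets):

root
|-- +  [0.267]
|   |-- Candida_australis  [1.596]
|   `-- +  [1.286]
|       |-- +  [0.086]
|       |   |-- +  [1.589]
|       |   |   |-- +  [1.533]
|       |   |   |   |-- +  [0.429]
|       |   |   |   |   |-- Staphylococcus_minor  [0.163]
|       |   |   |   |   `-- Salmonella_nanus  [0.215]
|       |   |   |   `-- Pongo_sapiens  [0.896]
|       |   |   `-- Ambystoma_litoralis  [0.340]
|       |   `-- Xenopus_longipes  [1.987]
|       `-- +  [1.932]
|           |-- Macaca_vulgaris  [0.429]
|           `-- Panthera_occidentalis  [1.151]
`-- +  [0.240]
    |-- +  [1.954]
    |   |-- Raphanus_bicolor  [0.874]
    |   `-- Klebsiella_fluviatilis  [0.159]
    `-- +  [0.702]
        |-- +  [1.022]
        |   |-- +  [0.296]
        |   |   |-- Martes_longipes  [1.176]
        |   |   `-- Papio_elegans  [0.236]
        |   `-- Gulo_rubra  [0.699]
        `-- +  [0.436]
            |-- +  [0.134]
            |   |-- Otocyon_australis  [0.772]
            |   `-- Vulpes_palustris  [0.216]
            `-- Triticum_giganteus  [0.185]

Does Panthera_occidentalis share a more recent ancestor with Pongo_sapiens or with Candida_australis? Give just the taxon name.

The MRCA of Panthera_occidentalis and Pongo_sapiens subtends (((((Staphylococcus_minor,Salmonella_nanus),Pongo_sapiens),Ambystoma_litoralis),Xenopus_longipes),(Macaca_vulgaris,Panthera_occidentalis)) (7 taxa).
The MRCA of Panthera_occidentalis and Candida_australis subtends (Candida_australis,(((((Staphylococcus_minor,Salmonella_nanus),Pongo_sapiens),Ambystoma_litoralis),Xenopus_longipes),(Macaca_vulgaris,Panthera_occidentalis))) (8 taxa).
The first is nested inside the second, so Panthera_occidentalis shares a more recent common ancestor with Pongo_sapiens.

Pongo_sapiens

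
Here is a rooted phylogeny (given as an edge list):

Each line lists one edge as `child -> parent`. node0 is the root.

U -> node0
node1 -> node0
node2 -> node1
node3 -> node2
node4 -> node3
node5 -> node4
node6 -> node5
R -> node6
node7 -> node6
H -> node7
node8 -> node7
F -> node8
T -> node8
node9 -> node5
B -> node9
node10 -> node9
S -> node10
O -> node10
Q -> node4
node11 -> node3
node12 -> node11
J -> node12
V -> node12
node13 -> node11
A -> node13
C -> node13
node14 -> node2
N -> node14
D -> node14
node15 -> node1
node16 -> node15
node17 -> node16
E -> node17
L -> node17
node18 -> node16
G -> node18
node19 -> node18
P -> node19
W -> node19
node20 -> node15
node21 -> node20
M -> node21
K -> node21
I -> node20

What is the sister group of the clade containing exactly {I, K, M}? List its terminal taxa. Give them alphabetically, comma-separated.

The clade containing exactly {I, K, M} attaches to the tree at the node subtending (((E,L),(G,(P,W))),((M,K),I)).
The other lineage descending from that same node — the sister group — is ((E,L),(G,(P,W))); its 5 tips in alphabetical order are the answer.

E, G, L, P, W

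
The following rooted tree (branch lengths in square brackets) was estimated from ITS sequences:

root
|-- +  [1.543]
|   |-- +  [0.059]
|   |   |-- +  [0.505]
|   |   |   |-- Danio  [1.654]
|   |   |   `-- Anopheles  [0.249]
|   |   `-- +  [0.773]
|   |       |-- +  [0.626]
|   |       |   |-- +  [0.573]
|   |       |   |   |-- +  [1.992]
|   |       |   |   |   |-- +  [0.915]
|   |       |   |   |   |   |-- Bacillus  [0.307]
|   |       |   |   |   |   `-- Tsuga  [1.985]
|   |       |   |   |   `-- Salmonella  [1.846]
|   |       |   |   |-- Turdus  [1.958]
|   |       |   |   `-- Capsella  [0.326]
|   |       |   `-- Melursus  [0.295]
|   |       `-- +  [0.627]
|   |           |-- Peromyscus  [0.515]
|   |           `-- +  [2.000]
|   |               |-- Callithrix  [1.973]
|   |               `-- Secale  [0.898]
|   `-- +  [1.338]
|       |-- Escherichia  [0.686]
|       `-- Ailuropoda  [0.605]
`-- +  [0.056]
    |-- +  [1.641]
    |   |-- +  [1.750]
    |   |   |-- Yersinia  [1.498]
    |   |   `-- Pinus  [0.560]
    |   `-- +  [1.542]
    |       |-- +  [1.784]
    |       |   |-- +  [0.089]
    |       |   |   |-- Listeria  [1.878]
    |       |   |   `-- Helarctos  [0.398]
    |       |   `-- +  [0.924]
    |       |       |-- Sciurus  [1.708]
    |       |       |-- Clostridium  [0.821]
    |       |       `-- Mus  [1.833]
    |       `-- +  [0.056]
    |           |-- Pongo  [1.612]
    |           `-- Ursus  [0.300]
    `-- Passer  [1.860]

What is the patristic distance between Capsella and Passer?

5.816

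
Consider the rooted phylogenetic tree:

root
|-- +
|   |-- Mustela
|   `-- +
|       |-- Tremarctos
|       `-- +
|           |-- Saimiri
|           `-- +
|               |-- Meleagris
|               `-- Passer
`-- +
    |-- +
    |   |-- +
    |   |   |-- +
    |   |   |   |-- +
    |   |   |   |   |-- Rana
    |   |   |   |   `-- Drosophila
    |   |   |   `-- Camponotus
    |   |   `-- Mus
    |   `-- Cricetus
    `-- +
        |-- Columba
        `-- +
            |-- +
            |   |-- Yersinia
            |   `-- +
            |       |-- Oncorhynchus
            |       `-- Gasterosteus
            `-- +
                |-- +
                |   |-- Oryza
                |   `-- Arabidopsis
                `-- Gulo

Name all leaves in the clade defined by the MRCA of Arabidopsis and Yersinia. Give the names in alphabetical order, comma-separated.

Tracing Arabidopsis: it sits inside (Oryza,Arabidopsis).
Tracing Yersinia: it sits inside (Yersinia,(Oncorhynchus,Gasterosteus)).
The smallest clade enclosing both is ((Yersinia,(Oncorhynchus,Gasterosteus)),((Oryza,Arabidopsis),Gulo)); the answer is its 6 terminal taxa in alphabetical order.

Arabidopsis, Gasterosteus, Gulo, Oncorhynchus, Oryza, Yersinia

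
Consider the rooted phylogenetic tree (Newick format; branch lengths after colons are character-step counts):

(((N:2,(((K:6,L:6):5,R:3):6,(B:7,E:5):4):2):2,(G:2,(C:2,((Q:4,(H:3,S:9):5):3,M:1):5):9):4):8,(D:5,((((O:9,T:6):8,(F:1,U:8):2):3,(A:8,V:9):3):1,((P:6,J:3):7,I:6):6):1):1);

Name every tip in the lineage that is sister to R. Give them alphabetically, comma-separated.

R attaches to the tree at the node subtending ((K,L),R).
The other lineage descending from that same node — the sister group — is (K,L); its 2 tips in alphabetical order are the answer.

K, L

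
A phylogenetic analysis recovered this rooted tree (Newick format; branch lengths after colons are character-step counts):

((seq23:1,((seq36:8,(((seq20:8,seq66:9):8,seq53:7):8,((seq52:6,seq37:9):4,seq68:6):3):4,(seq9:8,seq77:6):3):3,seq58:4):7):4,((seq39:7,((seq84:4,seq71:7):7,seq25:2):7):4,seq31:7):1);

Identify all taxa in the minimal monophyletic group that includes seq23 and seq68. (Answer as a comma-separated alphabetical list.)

seq20, seq23, seq36, seq37, seq52, seq53, seq58, seq66, seq68, seq77, seq9

Tracing seq23: it sits inside (seq23,((seq36,(((seq20,seq66),seq53),((seq52,seq37),seq68)),(seq9,seq77)),seq58)).
Tracing seq68: it sits inside ((seq52,seq37),seq68).
The smallest clade enclosing both is (seq23,((seq36,(((seq20,seq66),seq53),((seq52,seq37),seq68)),(seq9,seq77)),seq58)); the answer is its 11 terminal taxa in alphabetical order.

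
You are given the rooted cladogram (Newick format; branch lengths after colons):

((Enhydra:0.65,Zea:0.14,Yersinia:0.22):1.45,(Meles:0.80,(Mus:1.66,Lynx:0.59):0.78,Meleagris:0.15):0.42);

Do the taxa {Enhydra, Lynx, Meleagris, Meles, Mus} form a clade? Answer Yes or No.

The MRCA of the listed taxa is the root, so the smallest clade containing them is the whole tree.
That clade also contains Yersinia, Zea, which are not in the proposed group, so the group is not monophyletic.

No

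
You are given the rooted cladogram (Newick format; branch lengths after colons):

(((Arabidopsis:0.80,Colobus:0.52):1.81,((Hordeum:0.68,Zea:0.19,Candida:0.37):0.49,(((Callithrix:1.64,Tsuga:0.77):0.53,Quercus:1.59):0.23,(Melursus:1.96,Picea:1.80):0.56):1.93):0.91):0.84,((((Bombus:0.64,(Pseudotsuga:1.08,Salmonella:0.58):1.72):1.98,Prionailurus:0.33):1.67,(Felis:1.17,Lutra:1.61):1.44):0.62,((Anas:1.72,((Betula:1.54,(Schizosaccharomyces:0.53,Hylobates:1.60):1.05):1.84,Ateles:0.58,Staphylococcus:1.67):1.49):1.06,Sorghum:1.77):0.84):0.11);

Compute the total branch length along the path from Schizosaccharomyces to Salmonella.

13.38

The path runs Schizosaccharomyces → … → MRCA → … → Salmonella; the MRCA is the node subtending ((((Bombus,(Pseudotsuga,Salmonella)),Prionailurus),(Felis,Lutra)),((Anas,((Betula,(Schizosaccharomyces,Hylobates)),Ateles,Staphylococcus)),Sorghum)).
Branch lengths along that path: 0.53 + 1.05 + 1.84 + 1.49 + 1.06 + 0.84 + 0.62 + 1.67 + 1.98 + 1.72 + 0.58 = 13.38.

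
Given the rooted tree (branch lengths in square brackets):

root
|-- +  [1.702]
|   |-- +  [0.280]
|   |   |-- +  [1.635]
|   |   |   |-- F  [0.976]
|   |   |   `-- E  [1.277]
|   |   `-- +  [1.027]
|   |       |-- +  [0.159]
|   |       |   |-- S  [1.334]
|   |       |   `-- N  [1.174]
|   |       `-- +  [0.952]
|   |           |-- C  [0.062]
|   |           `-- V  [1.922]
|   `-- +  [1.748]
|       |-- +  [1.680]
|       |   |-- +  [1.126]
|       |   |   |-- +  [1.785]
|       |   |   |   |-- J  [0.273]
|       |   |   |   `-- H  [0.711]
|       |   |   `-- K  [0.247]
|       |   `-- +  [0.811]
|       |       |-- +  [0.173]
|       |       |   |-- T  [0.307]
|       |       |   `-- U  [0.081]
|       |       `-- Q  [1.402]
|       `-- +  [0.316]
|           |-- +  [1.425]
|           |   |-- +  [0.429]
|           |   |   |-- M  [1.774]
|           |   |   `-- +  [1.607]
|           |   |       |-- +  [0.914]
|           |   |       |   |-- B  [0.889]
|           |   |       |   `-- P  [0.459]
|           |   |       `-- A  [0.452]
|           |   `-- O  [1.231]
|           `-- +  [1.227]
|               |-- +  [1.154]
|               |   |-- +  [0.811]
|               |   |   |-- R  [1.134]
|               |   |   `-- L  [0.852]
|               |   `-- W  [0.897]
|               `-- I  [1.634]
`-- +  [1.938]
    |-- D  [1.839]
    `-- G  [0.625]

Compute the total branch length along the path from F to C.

The path runs F → … → MRCA → … → C; the MRCA is the node subtending ((F,E),((S,N),(C,V))).
Branch lengths along that path: 0.976 + 1.635 + 1.027 + 0.952 + 0.062 = 4.652.

4.652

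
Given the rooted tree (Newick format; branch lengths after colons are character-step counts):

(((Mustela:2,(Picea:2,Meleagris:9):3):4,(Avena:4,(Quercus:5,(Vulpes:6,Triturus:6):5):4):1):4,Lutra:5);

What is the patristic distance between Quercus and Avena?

13

The path runs Quercus → … → MRCA → … → Avena; the MRCA is the node subtending (Avena,(Quercus,(Vulpes,Triturus))).
Branch lengths along that path: 5 + 4 + 4 = 13.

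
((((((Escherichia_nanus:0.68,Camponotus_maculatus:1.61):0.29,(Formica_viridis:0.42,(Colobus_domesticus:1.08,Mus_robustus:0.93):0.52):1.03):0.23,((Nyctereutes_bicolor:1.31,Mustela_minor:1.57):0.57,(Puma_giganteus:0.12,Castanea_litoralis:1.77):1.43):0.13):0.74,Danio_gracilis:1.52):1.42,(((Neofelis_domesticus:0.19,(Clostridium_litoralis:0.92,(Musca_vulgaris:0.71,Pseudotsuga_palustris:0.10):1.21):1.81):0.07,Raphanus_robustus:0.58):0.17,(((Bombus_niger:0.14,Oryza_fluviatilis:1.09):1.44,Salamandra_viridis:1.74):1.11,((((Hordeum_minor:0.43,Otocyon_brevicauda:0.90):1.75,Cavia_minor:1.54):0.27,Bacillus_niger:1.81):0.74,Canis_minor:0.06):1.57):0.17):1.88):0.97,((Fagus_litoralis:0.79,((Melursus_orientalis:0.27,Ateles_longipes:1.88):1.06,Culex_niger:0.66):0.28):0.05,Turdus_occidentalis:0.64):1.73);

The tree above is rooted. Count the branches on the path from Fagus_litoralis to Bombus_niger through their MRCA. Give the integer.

9

The MRCA of Fagus_litoralis and Bombus_niger is the root of the tree.
From Fagus_litoralis up to that node: 3 branches. From Bombus_niger up to the same node: 6 branches. Total: 3 + 6 = 9.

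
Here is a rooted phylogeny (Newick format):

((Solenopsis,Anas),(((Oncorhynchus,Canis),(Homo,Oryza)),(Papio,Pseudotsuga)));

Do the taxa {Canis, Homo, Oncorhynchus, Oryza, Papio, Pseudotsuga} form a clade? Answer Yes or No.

The most recent common ancestor of these taxa subtends (((Oncorhynchus,Canis),(Homo,Oryza)),(Papio,Pseudotsuga)).
That clade has exactly 6 tips — every listed taxon and nothing else — so the group is monophyletic.

Yes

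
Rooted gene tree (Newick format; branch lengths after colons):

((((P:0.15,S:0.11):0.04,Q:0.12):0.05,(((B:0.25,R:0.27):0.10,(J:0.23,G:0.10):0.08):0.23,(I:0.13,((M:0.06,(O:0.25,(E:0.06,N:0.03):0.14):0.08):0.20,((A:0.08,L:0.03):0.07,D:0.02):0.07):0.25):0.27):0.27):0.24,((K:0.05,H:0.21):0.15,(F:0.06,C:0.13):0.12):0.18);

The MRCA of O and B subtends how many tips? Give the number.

12

The MRCA of O and B is the node subtending (((B,R),(J,G)),(I,((M,(O,(E,N))),((A,L),D)))).
That clade contains 12 terminal taxa: A, B, D, E, G, I, J, L, M, N, O, R.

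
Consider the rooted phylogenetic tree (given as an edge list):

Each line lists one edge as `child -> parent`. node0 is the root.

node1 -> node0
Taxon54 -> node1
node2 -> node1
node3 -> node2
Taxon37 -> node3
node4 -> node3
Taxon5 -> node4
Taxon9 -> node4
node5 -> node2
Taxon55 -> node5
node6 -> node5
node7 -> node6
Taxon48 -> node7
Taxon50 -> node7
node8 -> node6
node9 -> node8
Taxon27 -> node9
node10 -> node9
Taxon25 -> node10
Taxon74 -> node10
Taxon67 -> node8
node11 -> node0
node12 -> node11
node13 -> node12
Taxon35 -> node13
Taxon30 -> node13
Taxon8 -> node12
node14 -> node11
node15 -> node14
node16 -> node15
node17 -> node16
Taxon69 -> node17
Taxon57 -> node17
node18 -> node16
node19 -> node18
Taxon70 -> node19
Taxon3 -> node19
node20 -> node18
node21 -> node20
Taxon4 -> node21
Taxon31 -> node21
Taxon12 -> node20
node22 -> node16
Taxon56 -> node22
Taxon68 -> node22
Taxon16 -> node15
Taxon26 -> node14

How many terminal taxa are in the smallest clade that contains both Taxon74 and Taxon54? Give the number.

11

The MRCA of Taxon74 and Taxon54 is the node subtending (Taxon54,((Taxon37,(Taxon5,Taxon9)),(Taxon55,((Taxon48,Taxon50),((Taxon27,(Taxon25,Taxon74)),Taxon67))))).
That clade contains 11 terminal taxa: Taxon25, Taxon27, Taxon37, Taxon48, Taxon5, Taxon50, Taxon54, Taxon55, Taxon67, Taxon74, Taxon9.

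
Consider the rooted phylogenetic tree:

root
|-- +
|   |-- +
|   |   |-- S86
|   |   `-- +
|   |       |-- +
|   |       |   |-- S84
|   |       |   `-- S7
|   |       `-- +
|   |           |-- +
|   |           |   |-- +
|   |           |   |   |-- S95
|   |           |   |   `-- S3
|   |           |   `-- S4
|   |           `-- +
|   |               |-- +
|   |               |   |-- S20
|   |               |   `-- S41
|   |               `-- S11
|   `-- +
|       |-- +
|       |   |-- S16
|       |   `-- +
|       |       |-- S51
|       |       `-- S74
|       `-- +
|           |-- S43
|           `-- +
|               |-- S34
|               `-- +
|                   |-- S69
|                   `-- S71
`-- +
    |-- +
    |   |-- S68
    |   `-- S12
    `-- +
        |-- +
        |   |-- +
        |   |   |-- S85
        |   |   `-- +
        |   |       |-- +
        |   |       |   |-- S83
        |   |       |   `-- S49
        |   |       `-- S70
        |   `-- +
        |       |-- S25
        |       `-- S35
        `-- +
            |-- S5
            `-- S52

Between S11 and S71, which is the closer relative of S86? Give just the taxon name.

The MRCA of S86 and S11 subtends (S86,((S84,S7),(((S95,S3),S4),((S20,S41),S11)))) (9 taxa).
The MRCA of S86 and S71 subtends ((S86,((S84,S7),(((S95,S3),S4),((S20,S41),S11)))),((S16,(S51,S74)),(S43,(S34,(S69,S71))))) (16 taxa).
The first is nested inside the second, so S86 shares a more recent common ancestor with S11.

S11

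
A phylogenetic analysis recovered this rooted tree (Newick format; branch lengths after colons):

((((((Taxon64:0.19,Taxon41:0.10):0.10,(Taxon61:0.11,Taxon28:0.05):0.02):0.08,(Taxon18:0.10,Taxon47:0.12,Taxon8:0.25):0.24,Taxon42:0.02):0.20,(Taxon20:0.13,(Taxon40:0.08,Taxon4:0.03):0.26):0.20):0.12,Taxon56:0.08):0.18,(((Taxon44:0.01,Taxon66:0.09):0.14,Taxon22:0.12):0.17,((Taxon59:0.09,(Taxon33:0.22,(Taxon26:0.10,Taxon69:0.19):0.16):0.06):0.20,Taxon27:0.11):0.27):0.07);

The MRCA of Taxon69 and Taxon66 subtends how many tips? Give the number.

The MRCA of Taxon69 and Taxon66 is the node subtending (((Taxon44,Taxon66),Taxon22),((Taxon59,(Taxon33,(Taxon26,Taxon69))),Taxon27)).
That clade contains 8 terminal taxa: Taxon22, Taxon26, Taxon27, Taxon33, Taxon44, Taxon59, Taxon66, Taxon69.

8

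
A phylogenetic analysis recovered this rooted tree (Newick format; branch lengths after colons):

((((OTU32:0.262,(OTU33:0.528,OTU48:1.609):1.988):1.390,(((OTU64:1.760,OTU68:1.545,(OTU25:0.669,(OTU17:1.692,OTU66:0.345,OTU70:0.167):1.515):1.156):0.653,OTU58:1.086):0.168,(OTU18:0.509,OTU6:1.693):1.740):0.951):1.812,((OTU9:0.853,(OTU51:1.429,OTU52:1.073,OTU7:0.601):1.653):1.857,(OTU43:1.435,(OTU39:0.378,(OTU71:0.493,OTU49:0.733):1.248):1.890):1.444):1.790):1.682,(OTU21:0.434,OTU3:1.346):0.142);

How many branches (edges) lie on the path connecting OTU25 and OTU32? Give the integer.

7

The MRCA of OTU25 and OTU32 is the node subtending ((OTU32,(OTU33,OTU48)),(((OTU64,OTU68,(OTU25,(OTU17,OTU66,OTU70))),OTU58),(OTU18,OTU6))).
From OTU25 up to that node: 5 branches. From OTU32 up to the same node: 2 branches. Total: 5 + 2 = 7.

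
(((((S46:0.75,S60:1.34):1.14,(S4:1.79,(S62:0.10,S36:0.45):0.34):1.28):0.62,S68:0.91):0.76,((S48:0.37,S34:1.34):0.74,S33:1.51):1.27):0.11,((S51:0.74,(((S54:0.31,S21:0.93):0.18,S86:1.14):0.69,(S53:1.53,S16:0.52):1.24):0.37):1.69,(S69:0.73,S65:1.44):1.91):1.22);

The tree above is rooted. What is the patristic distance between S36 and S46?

3.96

The path runs S36 → … → MRCA → … → S46; the MRCA is the node subtending ((S46,S60),(S4,(S62,S36))).
Branch lengths along that path: 0.45 + 0.34 + 1.28 + 1.14 + 0.75 = 3.96.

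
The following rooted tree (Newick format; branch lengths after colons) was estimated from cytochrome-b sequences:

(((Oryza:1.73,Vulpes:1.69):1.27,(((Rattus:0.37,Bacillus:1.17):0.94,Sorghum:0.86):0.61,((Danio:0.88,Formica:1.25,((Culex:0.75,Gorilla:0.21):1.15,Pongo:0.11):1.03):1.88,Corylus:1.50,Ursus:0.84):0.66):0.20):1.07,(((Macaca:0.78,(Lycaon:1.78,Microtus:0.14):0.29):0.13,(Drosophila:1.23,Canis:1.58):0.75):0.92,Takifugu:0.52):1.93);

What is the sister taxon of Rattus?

Rattus attaches to the tree at the node subtending (Rattus,Bacillus).
The other lineage descending from that same node — the sister group — is the single tip Bacillus.

Bacillus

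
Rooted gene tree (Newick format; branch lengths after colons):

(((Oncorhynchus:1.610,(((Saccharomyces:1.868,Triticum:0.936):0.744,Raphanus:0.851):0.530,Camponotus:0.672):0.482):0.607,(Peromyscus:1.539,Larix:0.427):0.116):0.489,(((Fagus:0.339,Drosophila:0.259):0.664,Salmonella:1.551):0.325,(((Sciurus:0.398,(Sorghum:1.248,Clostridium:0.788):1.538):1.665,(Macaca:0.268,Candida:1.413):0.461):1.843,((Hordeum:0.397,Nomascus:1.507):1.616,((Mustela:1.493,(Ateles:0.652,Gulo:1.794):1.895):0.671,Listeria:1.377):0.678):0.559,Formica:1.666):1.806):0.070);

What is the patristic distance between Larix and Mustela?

6.309

The path runs Larix → … → MRCA → … → Mustela; the MRCA is the root of the tree.
Branch lengths along that path: 0.427 + 0.116 + 0.489 + 0.070 + 1.806 + 0.559 + 0.678 + 0.671 + 1.493 = 6.309.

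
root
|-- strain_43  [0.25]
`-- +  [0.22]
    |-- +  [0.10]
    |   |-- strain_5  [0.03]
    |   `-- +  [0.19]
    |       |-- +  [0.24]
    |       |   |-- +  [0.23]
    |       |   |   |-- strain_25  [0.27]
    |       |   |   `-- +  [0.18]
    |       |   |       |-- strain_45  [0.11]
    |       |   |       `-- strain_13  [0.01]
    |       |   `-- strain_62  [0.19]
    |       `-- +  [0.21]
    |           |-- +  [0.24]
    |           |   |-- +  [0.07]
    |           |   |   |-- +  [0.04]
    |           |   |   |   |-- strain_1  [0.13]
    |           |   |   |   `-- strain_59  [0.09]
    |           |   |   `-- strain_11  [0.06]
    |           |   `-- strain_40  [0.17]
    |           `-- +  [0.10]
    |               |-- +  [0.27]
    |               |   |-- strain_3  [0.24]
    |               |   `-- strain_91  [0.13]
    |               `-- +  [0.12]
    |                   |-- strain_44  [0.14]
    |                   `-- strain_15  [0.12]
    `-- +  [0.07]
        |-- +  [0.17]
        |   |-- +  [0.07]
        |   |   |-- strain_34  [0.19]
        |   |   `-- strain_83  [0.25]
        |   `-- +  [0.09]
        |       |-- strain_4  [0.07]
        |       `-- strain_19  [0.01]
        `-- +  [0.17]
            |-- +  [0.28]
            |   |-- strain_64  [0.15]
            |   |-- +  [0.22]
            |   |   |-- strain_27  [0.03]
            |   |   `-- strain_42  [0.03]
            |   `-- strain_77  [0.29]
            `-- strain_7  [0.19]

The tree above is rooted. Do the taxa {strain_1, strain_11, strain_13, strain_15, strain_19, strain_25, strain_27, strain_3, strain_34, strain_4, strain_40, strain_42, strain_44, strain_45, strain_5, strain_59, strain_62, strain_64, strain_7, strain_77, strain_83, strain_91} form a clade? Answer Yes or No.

The most recent common ancestor of these taxa subtends ((strain_5,(((strain_25,(strain_45,strain_13)),strain_62),((((strain_1,strain_59),strain_11),strain_40),((strain_3,strain_91),(strain_44,strain_15))))),(((strain_34,strain_83),(strain_4,strain_19)),((strain_64,(strain_27,strain_42),strain_77),strain_7))).
That clade has exactly 22 tips — every listed taxon and nothing else — so the group is monophyletic.

Yes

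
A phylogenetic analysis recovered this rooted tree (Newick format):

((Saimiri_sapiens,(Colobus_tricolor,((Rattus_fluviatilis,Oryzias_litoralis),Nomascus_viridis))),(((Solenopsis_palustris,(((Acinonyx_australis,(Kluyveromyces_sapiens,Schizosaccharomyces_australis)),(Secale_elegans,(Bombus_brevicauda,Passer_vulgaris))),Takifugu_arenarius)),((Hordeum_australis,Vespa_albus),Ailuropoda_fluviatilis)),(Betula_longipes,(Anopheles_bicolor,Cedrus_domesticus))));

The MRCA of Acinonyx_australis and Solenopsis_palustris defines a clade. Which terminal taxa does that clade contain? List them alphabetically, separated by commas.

Tracing Acinonyx_australis: it sits inside (Acinonyx_australis,(Kluyveromyces_sapiens,Schizosaccharomyces_australis)).
Tracing Solenopsis_palustris: it sits inside (Solenopsis_palustris,(((Acinonyx_australis,(Kluyveromyces_sapiens,Schizosaccharomyces_australis)),(Secale_elegans,(Bombus_brevicauda,Passer_vulgaris))),Takifugu_arenarius)).
The smallest clade enclosing both is (Solenopsis_palustris,(((Acinonyx_australis,(Kluyveromyces_sapiens,Schizosaccharomyces_australis)),(Secale_elegans,(Bombus_brevicauda,Passer_vulgaris))),Takifugu_arenarius)); the answer is its 8 terminal taxa in alphabetical order.

Acinonyx_australis, Bombus_brevicauda, Kluyveromyces_sapiens, Passer_vulgaris, Schizosaccharomyces_australis, Secale_elegans, Solenopsis_palustris, Takifugu_arenarius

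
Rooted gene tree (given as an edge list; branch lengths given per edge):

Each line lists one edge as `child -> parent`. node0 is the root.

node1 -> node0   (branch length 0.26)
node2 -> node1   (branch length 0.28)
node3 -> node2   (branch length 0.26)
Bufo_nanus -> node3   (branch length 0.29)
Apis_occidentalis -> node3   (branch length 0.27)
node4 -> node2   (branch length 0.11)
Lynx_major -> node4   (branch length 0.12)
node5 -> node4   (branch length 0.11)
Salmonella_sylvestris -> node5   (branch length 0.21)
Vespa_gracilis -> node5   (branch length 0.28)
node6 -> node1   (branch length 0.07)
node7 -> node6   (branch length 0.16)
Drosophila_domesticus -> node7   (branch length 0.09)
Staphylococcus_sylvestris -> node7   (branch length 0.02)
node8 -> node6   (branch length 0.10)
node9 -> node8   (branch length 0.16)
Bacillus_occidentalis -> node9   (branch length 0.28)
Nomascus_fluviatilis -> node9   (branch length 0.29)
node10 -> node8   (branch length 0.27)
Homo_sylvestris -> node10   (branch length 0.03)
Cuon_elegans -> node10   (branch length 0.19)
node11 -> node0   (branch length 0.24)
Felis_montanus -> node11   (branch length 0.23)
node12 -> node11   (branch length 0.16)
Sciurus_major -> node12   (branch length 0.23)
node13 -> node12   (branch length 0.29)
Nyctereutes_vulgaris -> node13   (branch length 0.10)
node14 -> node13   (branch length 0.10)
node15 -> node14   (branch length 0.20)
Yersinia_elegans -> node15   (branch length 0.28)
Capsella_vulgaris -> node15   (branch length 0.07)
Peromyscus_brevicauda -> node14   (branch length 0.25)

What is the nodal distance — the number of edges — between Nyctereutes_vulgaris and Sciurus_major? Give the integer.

3

The MRCA of Nyctereutes_vulgaris and Sciurus_major is the node subtending (Sciurus_major,(Nyctereutes_vulgaris,((Yersinia_elegans,Capsella_vulgaris),Peromyscus_brevicauda))).
From Nyctereutes_vulgaris up to that node: 2 branches. From Sciurus_major up to the same node: 1 branch. Total: 2 + 1 = 3.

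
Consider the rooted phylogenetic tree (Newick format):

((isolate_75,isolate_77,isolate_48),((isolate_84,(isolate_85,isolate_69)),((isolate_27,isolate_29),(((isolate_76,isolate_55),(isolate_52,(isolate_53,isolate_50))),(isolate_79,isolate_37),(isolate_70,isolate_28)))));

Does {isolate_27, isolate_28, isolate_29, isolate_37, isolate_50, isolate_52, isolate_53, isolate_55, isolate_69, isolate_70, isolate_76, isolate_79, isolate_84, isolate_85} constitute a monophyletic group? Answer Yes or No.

Yes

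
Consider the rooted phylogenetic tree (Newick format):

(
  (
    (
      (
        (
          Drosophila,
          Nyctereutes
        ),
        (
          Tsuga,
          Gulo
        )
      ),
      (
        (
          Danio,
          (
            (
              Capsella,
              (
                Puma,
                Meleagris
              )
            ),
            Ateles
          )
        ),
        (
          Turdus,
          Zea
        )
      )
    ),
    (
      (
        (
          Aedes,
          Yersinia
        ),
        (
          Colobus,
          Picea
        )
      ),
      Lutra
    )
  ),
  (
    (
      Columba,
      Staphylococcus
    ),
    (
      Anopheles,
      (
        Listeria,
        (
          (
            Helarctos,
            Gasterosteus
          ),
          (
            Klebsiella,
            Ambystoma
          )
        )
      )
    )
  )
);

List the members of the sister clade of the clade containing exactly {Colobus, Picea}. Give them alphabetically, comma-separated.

Aedes, Yersinia

The clade containing exactly {Colobus, Picea} attaches to the tree at the node subtending ((Aedes,Yersinia),(Colobus,Picea)).
The other lineage descending from that same node — the sister group — is (Aedes,Yersinia); its 2 tips in alphabetical order are the answer.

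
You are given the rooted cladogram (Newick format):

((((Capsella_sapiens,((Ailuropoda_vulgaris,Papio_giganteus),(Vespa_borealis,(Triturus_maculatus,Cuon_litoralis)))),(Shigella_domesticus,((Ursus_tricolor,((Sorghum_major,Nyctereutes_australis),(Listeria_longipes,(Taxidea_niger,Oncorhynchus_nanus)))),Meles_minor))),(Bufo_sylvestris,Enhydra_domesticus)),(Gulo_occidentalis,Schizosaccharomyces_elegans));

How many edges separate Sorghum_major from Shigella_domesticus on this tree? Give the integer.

6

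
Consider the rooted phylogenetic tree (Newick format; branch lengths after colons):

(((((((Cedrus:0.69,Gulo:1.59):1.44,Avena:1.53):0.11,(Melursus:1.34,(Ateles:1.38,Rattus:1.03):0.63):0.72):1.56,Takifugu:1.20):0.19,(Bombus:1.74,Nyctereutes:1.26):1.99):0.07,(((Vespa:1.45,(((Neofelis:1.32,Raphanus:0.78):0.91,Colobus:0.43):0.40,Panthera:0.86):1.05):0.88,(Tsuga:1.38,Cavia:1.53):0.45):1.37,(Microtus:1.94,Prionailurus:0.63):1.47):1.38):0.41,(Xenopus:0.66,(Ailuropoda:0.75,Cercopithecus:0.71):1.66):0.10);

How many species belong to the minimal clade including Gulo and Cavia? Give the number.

18

The MRCA of Gulo and Cavia is the node subtending ((((((Cedrus,Gulo),Avena),(Melursus,(Ateles,Rattus))),Takifugu),(Bombus,Nyctereutes)),(((Vespa,(((Neofelis,Raphanus),Colobus),Panthera)),(Tsuga,Cavia)),(Microtus,Prionailurus))).
That clade contains 18 terminal taxa: Ateles, Avena, Bombus, Cavia, Cedrus, Colobus, Gulo, Melursus, Microtus, Neofelis, Nyctereutes, Panthera, Prionailurus, Raphanus, Rattus, Takifugu, Tsuga, Vespa.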